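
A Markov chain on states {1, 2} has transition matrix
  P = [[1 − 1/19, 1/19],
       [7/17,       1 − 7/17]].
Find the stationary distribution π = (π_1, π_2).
π_1 = 133/150, π_2 = 17/150

Solve πP = π with π_1 + π_2 = 1. From πP = π: π_1 · (1 − 1/19) + π_2 · 7/17 = π_1 ⇒ π_2 · 7/17 = π_1 · 1/19 ⇒ π_2/π_1 = (1/19)/(7/17) = 17/133. Together with π_1 + π_2 = 1:
  π_1 = (7/17)/(1/19 + 7/17) = (7/17)/(150/323) = 133/150,
  π_2 = (1/19)/(1/19 + 7/17) = (1/19)/(150/323) = 17/150.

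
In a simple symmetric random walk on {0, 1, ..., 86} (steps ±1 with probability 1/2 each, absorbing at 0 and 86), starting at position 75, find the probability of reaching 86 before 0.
P(hit 86 before 0) = 75/86

Let u_k = P(hit 86 before 0 | start at k). Then u_0 = 0, u_86 = 1, and u_k = u_{k-1}/2 + u_{k+1}/2 for 1 ≤ k ≤ 85. This harmonic recurrence is solved by u_k = k/86, giving u_75 = 75/86.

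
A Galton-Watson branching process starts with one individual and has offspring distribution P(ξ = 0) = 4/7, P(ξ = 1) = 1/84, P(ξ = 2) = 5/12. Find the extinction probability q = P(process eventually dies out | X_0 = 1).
q = 1

Mean offspring μ = 0·4/7 + 1·1/84 + 2·5/12 = 71/84 ≤ 1. For μ ≤ 1 with offspring not concentrated at 1, the Galton-Watson process goes extinct almost surely, so q = 1.
(Algebraic check: The pgf is f(s) = 4/7 + 1/84·s + 5/12·s². The extinction probability q is the smallest fixed point of f in [0, 1]. Setting s = f(s):
  5/12·s² + (1/84 − 1)·s + 4/7 = 0
  5/12·s² − (4/7 + 5/12)·s + 4/7 = 0
which factors as (s − 1)·(5/12·s − 4/7) = 0, giving roots s = 1 and s = (4/7)/(5/12) = 48/35. Since 48/35 ≥ 1, the smallest root in [0, 1] is s = 1.)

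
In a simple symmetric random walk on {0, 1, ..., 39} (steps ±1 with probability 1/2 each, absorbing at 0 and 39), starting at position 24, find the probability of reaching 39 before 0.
P(hit 39 before 0) = 24/39 = 8/13

Let u_k = P(hit 39 before 0 | start at k). Then u_0 = 0, u_39 = 1, and u_k = u_{k-1}/2 + u_{k+1}/2 for 1 ≤ k ≤ 38. This harmonic recurrence is solved by u_k = k/39, giving u_24 = 24/39 = 8/13.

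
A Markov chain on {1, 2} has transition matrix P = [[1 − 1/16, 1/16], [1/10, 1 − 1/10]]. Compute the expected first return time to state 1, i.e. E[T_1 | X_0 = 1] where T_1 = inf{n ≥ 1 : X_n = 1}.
E[T_1 | X_0 = 1] = 1/π_1 = 13/8

For an irreducible recurrent Markov chain with stationary distribution π, E[T_i | X_0 = i] = 1/π_i (Kac's formula). Here π_1 = (1/10)/(1/16 + 1/10) = (1/10)/(13/80) = 8/13, so E[T_1 | X_0 = 1] = 1/π_1 = (1/16 + 1/10)/(1/10) = (13/80)/(1/10) = 13/8.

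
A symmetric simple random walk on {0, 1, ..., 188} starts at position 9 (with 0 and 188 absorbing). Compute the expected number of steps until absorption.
E[τ | X_0 = 9] = 1611

Let v_k = E[τ | X_0 = k]. Boundary: v_0 = v_188 = 0. Recurrence: v_k = 1 + (v_{k-1} + v_{k+1})/2 for 1 ≤ k ≤ 187. The particular solution to v_k − (v_{k-1} + v_{k+1})/2 = 1 is v_k = −k^2. Adding homogeneous solution A + B k and matching boundaries gives v_k = k (188 − k). Substituting k = 9: v_9 = 9 · 179 = 1611.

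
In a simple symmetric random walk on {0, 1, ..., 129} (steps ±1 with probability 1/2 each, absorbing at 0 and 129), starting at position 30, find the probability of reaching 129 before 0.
P(hit 129 before 0) = 30/129 = 10/43

Let u_k = P(hit 129 before 0 | start at k). Then u_0 = 0, u_129 = 1, and u_k = u_{k-1}/2 + u_{k+1}/2 for 1 ≤ k ≤ 128. This harmonic recurrence is solved by u_k = k/129, giving u_30 = 30/129 = 10/43.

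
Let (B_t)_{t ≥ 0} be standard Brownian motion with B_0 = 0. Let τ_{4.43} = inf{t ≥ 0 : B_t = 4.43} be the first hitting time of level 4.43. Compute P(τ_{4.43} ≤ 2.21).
P(τ_{4.43} ≤ 2.21) = 2(1 − Φ(4.43/√2.21)) = 2(1 − Φ(2.9799)) ≈ 0.0029

By the reflection principle for standard BM, P(τ_b ≤ t) = 2 · P(B_t ≥ b). Since B_t ~ N(0, t), P(B_t ≥ 4.43) = 1 − Φ(4.43/√t) = 1 − Φ(4.43/√2.21) = 1 − Φ(2.9799) ≈ 0.00144. Doubling: P(τ_{4.43} ≤ 2.21) ≈ 2 · 0.00144 = 0.00288 ≈ 0.0029.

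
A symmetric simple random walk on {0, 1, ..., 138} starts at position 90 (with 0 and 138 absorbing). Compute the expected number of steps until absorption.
E[τ | X_0 = 90] = 4320

Let v_k = E[τ | X_0 = k]. Boundary: v_0 = v_138 = 0. Recurrence: v_k = 1 + (v_{k-1} + v_{k+1})/2 for 1 ≤ k ≤ 137. The particular solution to v_k − (v_{k-1} + v_{k+1})/2 = 1 is v_k = −k^2. Adding homogeneous solution A + B k and matching boundaries gives v_k = k (138 − k). Substituting k = 90: v_90 = 90 · 48 = 4320.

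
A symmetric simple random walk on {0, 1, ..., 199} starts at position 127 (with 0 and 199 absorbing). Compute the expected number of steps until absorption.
E[τ | X_0 = 127] = 9144

Let v_k = E[τ | X_0 = k]. Boundary: v_0 = v_199 = 0. Recurrence: v_k = 1 + (v_{k-1} + v_{k+1})/2 for 1 ≤ k ≤ 198. The particular solution to v_k − (v_{k-1} + v_{k+1})/2 = 1 is v_k = −k^2. Adding homogeneous solution A + B k and matching boundaries gives v_k = k (199 − k). Substituting k = 127: v_127 = 127 · 72 = 9144.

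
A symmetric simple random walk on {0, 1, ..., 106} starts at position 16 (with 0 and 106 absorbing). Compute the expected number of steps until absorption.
E[τ | X_0 = 16] = 1440

Let v_k = E[τ | X_0 = k]. Boundary: v_0 = v_106 = 0. Recurrence: v_k = 1 + (v_{k-1} + v_{k+1})/2 for 1 ≤ k ≤ 105. The particular solution to v_k − (v_{k-1} + v_{k+1})/2 = 1 is v_k = −k^2. Adding homogeneous solution A + B k and matching boundaries gives v_k = k (106 − k). Substituting k = 16: v_16 = 16 · 90 = 1440.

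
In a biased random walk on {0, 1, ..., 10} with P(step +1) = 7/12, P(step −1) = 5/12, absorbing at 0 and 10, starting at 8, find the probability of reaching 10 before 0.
P(hit 10 before 0) = (1 − (5/7)^8) / (1 − (5/7)^10) = 10972276/11362901

Let u_k denote P(reach 10 before 0 | start at k). Boundary: u_0 = 0, u_10 = 1. Recurrence: u_k = 7/12·u_{k+1} + 5/12·u_{k-1} for 1 ≤ k ≤ 9. Try u_k = A + B·r^k with r = q/p = (5/12)/(7/12) = 5/7. Substitution satisfies the recurrence; boundary conditions give:
  u_k = (1 − r^k) / (1 − r^N) = (1 − (5/7)^8) / (1 − (5/7)^10) = 10972276/11362901.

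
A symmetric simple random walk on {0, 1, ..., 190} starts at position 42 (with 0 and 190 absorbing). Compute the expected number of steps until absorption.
E[τ | X_0 = 42] = 6216

Let v_k = E[τ | X_0 = k]. Boundary: v_0 = v_190 = 0. Recurrence: v_k = 1 + (v_{k-1} + v_{k+1})/2 for 1 ≤ k ≤ 189. The particular solution to v_k − (v_{k-1} + v_{k+1})/2 = 1 is v_k = −k^2. Adding homogeneous solution A + B k and matching boundaries gives v_k = k (190 − k). Substituting k = 42: v_42 = 42 · 148 = 6216.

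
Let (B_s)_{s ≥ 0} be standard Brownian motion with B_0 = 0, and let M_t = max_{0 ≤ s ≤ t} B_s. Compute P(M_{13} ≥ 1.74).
P(M_{13} ≥ 1.74) = 2·P(B_{13} ≥ 1.74) = 2(1 − Φ(1.74/√13)) ≈ 0.6294

By the reflection principle for Brownian motion, P(M_t ≥ a) = 2 · P(B_t ≥ a) for a ≥ 0. Since B_t ~ N(0, t), P(B_t ≥ 1.74) = 1 − Φ(1.74/√t) = 1 − Φ(1.74/√13) = 1 − Φ(0.4826). So
  P(M_{13} ≥ 1.74) = 2(1 − Φ(0.4826)) ≈ 0.6294.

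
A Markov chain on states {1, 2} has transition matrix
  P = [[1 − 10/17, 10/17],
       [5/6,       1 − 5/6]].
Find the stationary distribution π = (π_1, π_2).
π_1 = 17/29, π_2 = 12/29

Solve πP = π with π_1 + π_2 = 1. From πP = π: π_1 · (1 − 10/17) + π_2 · 5/6 = π_1 ⇒ π_2 · 5/6 = π_1 · 10/17 ⇒ π_2/π_1 = (10/17)/(5/6) = 12/17. Together with π_1 + π_2 = 1:
  π_1 = (5/6)/(10/17 + 5/6) = (5/6)/(145/102) = 17/29,
  π_2 = (10/17)/(10/17 + 5/6) = (10/17)/(145/102) = 12/29.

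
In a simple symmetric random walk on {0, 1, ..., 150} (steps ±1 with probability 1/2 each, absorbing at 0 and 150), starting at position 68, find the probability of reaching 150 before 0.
P(hit 150 before 0) = 68/150 = 34/75

Let u_k = P(hit 150 before 0 | start at k). Then u_0 = 0, u_150 = 1, and u_k = u_{k-1}/2 + u_{k+1}/2 for 1 ≤ k ≤ 149. This harmonic recurrence is solved by u_k = k/150, giving u_68 = 68/150 = 34/75.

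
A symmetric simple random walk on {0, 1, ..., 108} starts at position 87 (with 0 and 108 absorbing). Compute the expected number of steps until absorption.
E[τ | X_0 = 87] = 1827

Let v_k = E[τ | X_0 = k]. Boundary: v_0 = v_108 = 0. Recurrence: v_k = 1 + (v_{k-1} + v_{k+1})/2 for 1 ≤ k ≤ 107. The particular solution to v_k − (v_{k-1} + v_{k+1})/2 = 1 is v_k = −k^2. Adding homogeneous solution A + B k and matching boundaries gives v_k = k (108 − k). Substituting k = 87: v_87 = 87 · 21 = 1827.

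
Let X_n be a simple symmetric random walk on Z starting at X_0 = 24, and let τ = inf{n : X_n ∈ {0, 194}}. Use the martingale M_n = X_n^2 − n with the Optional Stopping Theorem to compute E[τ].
E[τ] = 4080

M_n = X_n^2 − n is a martingale (since E[X_{n+1}^2 | F_n] = X_n^2 + 1). By OST (τ has finite mean in a bounded region), E[M_τ] = E[M_0] = X_0^2 − 0 = 24^2 = 576. Also E[M_τ] = E[X_τ^2] − E[τ]. The walk exits at 0 or 194, with P(hit 194 first) = 24/194, so E[X_τ^2] = 194^2 · 24/194 + 0 = 4656. Thus E[τ] = E[X_τ^2] − E[M_τ] = 4656 − 576 = 4080 = 24(194 − 24) = 4080.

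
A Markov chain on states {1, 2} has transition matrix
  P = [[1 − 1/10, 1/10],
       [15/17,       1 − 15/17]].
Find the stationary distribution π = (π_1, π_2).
π_1 = 150/167, π_2 = 17/167

Solve πP = π with π_1 + π_2 = 1. From πP = π: π_1 · (1 − 1/10) + π_2 · 15/17 = π_1 ⇒ π_2 · 15/17 = π_1 · 1/10 ⇒ π_2/π_1 = (1/10)/(15/17) = 17/150. Together with π_1 + π_2 = 1:
  π_1 = (15/17)/(1/10 + 15/17) = (15/17)/(167/170) = 150/167,
  π_2 = (1/10)/(1/10 + 15/17) = (1/10)/(167/170) = 17/167.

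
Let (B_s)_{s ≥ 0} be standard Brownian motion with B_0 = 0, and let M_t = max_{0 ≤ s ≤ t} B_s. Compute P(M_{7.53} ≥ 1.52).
P(M_{7.53} ≥ 1.52) = 2·P(B_{7.53} ≥ 1.52) = 2(1 − Φ(1.52/√7.53)) ≈ 0.5796

By the reflection principle for Brownian motion, P(M_t ≥ a) = 2 · P(B_t ≥ a) for a ≥ 0. Since B_t ~ N(0, t), P(B_t ≥ 1.52) = 1 − Φ(1.52/√t) = 1 − Φ(1.52/√7.53) = 1 − Φ(0.5539). So
  P(M_{7.53} ≥ 1.52) = 2(1 − Φ(0.5539)) ≈ 0.5796.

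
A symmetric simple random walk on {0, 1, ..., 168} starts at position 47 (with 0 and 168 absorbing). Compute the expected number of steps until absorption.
E[τ | X_0 = 47] = 5687

Let v_k = E[τ | X_0 = k]. Boundary: v_0 = v_168 = 0. Recurrence: v_k = 1 + (v_{k-1} + v_{k+1})/2 for 1 ≤ k ≤ 167. The particular solution to v_k − (v_{k-1} + v_{k+1})/2 = 1 is v_k = −k^2. Adding homogeneous solution A + B k and matching boundaries gives v_k = k (168 − k). Substituting k = 47: v_47 = 47 · 121 = 5687.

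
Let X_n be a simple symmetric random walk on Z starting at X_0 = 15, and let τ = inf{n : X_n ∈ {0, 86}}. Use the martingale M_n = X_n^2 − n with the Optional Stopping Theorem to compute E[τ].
E[τ] = 1065

M_n = X_n^2 − n is a martingale (since E[X_{n+1}^2 | F_n] = X_n^2 + 1). By OST (τ has finite mean in a bounded region), E[M_τ] = E[M_0] = X_0^2 − 0 = 15^2 = 225. Also E[M_τ] = E[X_τ^2] − E[τ]. The walk exits at 0 or 86, with P(hit 86 first) = 15/86, so E[X_τ^2] = 86^2 · 15/86 + 0 = 1290. Thus E[τ] = E[X_τ^2] − E[M_τ] = 1290 − 225 = 1065 = 15(86 − 15) = 1065.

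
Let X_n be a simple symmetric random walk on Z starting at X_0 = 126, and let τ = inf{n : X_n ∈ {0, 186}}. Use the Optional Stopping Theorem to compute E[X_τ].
E[X_τ] = 126

X_n is a martingale and τ is a bounded-mean stopping time (indeed τ is finite a.s. with bounded expectation since the walk is in a bounded region). By the OST, E[X_τ] = E[X_0] = 126. Equivalently: E[X_τ] = 186 · P(hit 186 first) + 0 · P(hit 0 first) = 186 · (126/186) = 126.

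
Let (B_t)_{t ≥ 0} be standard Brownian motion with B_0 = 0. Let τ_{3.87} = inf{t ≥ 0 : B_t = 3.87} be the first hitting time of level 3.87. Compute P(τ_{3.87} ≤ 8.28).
P(τ_{3.87} ≤ 8.28) = 2(1 − Φ(3.87/√8.28)) = 2(1 − Φ(1.3449)) ≈ 0.1787

By the reflection principle for standard BM, P(τ_b ≤ t) = 2 · P(B_t ≥ b). Since B_t ~ N(0, t), P(B_t ≥ 3.87) = 1 − Φ(3.87/√t) = 1 − Φ(3.87/√8.28) = 1 − Φ(1.3449) ≈ 0.08933. Doubling: P(τ_{3.87} ≤ 8.28) ≈ 2 · 0.08933 = 0.17866 ≈ 0.1787.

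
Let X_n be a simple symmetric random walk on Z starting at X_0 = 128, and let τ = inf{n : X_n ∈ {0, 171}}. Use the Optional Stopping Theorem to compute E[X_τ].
E[X_τ] = 128

X_n is a martingale and τ is a bounded-mean stopping time (indeed τ is finite a.s. with bounded expectation since the walk is in a bounded region). By the OST, E[X_τ] = E[X_0] = 128. Equivalently: E[X_τ] = 171 · P(hit 171 first) + 0 · P(hit 0 first) = 171 · (128/171) = 128.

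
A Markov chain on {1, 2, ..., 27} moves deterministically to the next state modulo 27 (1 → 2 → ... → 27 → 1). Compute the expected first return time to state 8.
E[T_8 | X_0 = 8] = 27

The chain cycles deterministically, so starting at state 8 it returns in exactly 27 steps. Equivalently, the stationary distribution is uniform π_j = 1/27 for every state j, so by Kac's formula E[T_8] = 1/π_8 = 27.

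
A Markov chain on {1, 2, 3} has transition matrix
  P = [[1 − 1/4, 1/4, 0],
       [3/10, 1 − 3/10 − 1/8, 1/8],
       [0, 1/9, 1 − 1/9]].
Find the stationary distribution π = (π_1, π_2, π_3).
π = (48/133, 40/133, 45/133)

This is a birth-death chain on three states, which satisfies detailed balance: π_1 · P_{12} = π_2 · P_{21} and π_2 · P_{23} = π_3 · P_{32}.
From π_1 · 1/4 = π_2 · 3/10: π_2/π_1 = (1/4)/(3/10) = 5/6.
From π_2 · 1/8 = π_3 · 1/9: π_3/π_2 = (1/8)/(1/9) = 9/8.
Take π_1 proportional to 1; then unnormalized π = (1, 5/6, 15/16). Normalize by dividing by the sum 133/48:
  π = (48/133, 40/133, 45/133).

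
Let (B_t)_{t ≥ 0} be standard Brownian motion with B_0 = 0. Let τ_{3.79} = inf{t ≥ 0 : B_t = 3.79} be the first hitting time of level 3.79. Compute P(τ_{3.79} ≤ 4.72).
P(τ_{3.79} ≤ 4.72) = 2(1 − Φ(3.79/√4.72)) = 2(1 − Φ(1.7445)) ≈ 0.0811

By the reflection principle for standard BM, P(τ_b ≤ t) = 2 · P(B_t ≥ b). Since B_t ~ N(0, t), P(B_t ≥ 3.79) = 1 − Φ(3.79/√t) = 1 − Φ(3.79/√4.72) = 1 − Φ(1.7445) ≈ 0.04054. Doubling: P(τ_{3.79} ≤ 4.72) ≈ 2 · 0.04054 = 0.08108 ≈ 0.0811.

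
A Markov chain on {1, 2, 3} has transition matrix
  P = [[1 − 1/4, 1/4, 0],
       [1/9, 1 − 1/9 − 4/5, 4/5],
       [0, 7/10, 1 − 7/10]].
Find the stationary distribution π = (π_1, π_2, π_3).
π = (28/163, 63/163, 72/163)

This is a birth-death chain on three states, which satisfies detailed balance: π_1 · P_{12} = π_2 · P_{21} and π_2 · P_{23} = π_3 · P_{32}.
From π_1 · 1/4 = π_2 · 1/9: π_2/π_1 = (1/4)/(1/9) = 9/4.
From π_2 · 4/5 = π_3 · 7/10: π_3/π_2 = (4/5)/(7/10) = 8/7.
Take π_1 proportional to 1; then unnormalized π = (1, 9/4, 18/7). Normalize by dividing by the sum 163/28:
  π = (28/163, 63/163, 72/163).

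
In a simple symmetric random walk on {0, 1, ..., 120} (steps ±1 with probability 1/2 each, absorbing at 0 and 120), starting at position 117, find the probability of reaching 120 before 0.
P(hit 120 before 0) = 117/120 = 39/40

Let u_k = P(hit 120 before 0 | start at k). Then u_0 = 0, u_120 = 1, and u_k = u_{k-1}/2 + u_{k+1}/2 for 1 ≤ k ≤ 119. This harmonic recurrence is solved by u_k = k/120, giving u_117 = 117/120 = 39/40.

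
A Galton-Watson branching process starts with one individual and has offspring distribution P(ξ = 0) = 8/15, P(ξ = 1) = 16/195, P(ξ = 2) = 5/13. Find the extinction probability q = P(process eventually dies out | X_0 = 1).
q = 1

Mean offspring μ = 0·8/15 + 1·16/195 + 2·5/13 = 166/195 ≤ 1. For μ ≤ 1 with offspring not concentrated at 1, the Galton-Watson process goes extinct almost surely, so q = 1.
(Algebraic check: The pgf is f(s) = 8/15 + 16/195·s + 5/13·s². The extinction probability q is the smallest fixed point of f in [0, 1]. Setting s = f(s):
  5/13·s² + (16/195 − 1)·s + 8/15 = 0
  5/13·s² − (8/15 + 5/13)·s + 8/15 = 0
which factors as (s − 1)·(5/13·s − 8/15) = 0, giving roots s = 1 and s = (8/15)/(5/13) = 104/75. Since 104/75 ≥ 1, the smallest root in [0, 1] is s = 1.)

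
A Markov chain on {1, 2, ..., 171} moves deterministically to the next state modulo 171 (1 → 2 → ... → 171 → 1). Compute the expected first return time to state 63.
E[T_63 | X_0 = 63] = 171

The chain cycles deterministically, so starting at state 63 it returns in exactly 171 steps. Equivalently, the stationary distribution is uniform π_j = 1/171 for every state j, so by Kac's formula E[T_63] = 1/π_63 = 171.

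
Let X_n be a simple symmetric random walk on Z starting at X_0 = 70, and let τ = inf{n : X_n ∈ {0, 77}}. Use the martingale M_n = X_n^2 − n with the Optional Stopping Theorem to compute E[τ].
E[τ] = 490

M_n = X_n^2 − n is a martingale (since E[X_{n+1}^2 | F_n] = X_n^2 + 1). By OST (τ has finite mean in a bounded region), E[M_τ] = E[M_0] = X_0^2 − 0 = 70^2 = 4900. Also E[M_τ] = E[X_τ^2] − E[τ]. The walk exits at 0 or 77, with P(hit 77 first) = 70/77, so E[X_τ^2] = 77^2 · 70/77 + 0 = 5390. Thus E[τ] = E[X_τ^2] − E[M_τ] = 5390 − 4900 = 490 = 70(77 − 70) = 490.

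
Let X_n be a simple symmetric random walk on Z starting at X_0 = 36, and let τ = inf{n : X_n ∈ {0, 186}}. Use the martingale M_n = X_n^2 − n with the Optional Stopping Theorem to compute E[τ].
E[τ] = 5400

M_n = X_n^2 − n is a martingale (since E[X_{n+1}^2 | F_n] = X_n^2 + 1). By OST (τ has finite mean in a bounded region), E[M_τ] = E[M_0] = X_0^2 − 0 = 36^2 = 1296. Also E[M_τ] = E[X_τ^2] − E[τ]. The walk exits at 0 or 186, with P(hit 186 first) = 36/186, so E[X_τ^2] = 186^2 · 36/186 + 0 = 6696. Thus E[τ] = E[X_τ^2] − E[M_τ] = 6696 − 1296 = 5400 = 36(186 − 36) = 5400.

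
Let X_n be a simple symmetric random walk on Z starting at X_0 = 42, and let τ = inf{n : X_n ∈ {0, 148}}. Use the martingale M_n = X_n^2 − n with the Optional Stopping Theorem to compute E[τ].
E[τ] = 4452

M_n = X_n^2 − n is a martingale (since E[X_{n+1}^2 | F_n] = X_n^2 + 1). By OST (τ has finite mean in a bounded region), E[M_τ] = E[M_0] = X_0^2 − 0 = 42^2 = 1764. Also E[M_τ] = E[X_τ^2] − E[τ]. The walk exits at 0 or 148, with P(hit 148 first) = 42/148, so E[X_τ^2] = 148^2 · 42/148 + 0 = 6216. Thus E[τ] = E[X_τ^2] − E[M_τ] = 6216 − 1764 = 4452 = 42(148 − 42) = 4452.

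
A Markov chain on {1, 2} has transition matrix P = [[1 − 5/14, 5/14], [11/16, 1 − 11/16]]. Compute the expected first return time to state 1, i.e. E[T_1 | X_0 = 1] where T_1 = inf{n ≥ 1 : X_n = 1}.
E[T_1 | X_0 = 1] = 1/π_1 = 117/77

For an irreducible recurrent Markov chain with stationary distribution π, E[T_i | X_0 = i] = 1/π_i (Kac's formula). Here π_1 = (11/16)/(5/14 + 11/16) = (11/16)/(117/112) = 77/117, so E[T_1 | X_0 = 1] = 1/π_1 = (5/14 + 11/16)/(11/16) = (117/112)/(11/16) = 117/77.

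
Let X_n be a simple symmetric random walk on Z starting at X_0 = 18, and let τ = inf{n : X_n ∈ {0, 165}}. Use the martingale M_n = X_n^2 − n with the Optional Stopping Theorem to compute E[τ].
E[τ] = 2646

M_n = X_n^2 − n is a martingale (since E[X_{n+1}^2 | F_n] = X_n^2 + 1). By OST (τ has finite mean in a bounded region), E[M_τ] = E[M_0] = X_0^2 − 0 = 18^2 = 324. Also E[M_τ] = E[X_τ^2] − E[τ]. The walk exits at 0 or 165, with P(hit 165 first) = 18/165, so E[X_τ^2] = 165^2 · 18/165 + 0 = 2970. Thus E[τ] = E[X_τ^2] − E[M_τ] = 2970 − 324 = 2646 = 18(165 − 18) = 2646.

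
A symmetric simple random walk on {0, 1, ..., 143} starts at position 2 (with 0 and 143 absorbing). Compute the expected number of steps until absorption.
E[τ | X_0 = 2] = 282

Let v_k = E[τ | X_0 = k]. Boundary: v_0 = v_143 = 0. Recurrence: v_k = 1 + (v_{k-1} + v_{k+1})/2 for 1 ≤ k ≤ 142. The particular solution to v_k − (v_{k-1} + v_{k+1})/2 = 1 is v_k = −k^2. Adding homogeneous solution A + B k and matching boundaries gives v_k = k (143 − k). Substituting k = 2: v_2 = 2 · 141 = 282.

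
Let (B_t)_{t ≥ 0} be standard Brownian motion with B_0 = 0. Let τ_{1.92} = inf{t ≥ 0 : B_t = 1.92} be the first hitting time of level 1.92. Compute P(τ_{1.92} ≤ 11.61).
P(τ_{1.92} ≤ 11.61) = 2(1 − Φ(1.92/√11.61)) = 2(1 − Φ(0.5635)) ≈ 0.5731

By the reflection principle for standard BM, P(τ_b ≤ t) = 2 · P(B_t ≥ b). Since B_t ~ N(0, t), P(B_t ≥ 1.92) = 1 − Φ(1.92/√t) = 1 − Φ(1.92/√11.61) = 1 − Φ(0.5635) ≈ 0.28655. Doubling: P(τ_{1.92} ≤ 11.61) ≈ 2 · 0.28655 = 0.57310 ≈ 0.5731.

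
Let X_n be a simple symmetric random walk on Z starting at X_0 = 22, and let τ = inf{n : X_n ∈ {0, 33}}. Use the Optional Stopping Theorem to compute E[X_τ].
E[X_τ] = 22

X_n is a martingale and τ is a bounded-mean stopping time (indeed τ is finite a.s. with bounded expectation since the walk is in a bounded region). By the OST, E[X_τ] = E[X_0] = 22. Equivalently: E[X_τ] = 33 · P(hit 33 first) + 0 · P(hit 0 first) = 33 · (22/33) = 22.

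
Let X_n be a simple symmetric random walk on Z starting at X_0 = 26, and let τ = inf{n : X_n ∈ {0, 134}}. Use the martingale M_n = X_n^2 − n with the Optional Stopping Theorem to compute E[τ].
E[τ] = 2808

M_n = X_n^2 − n is a martingale (since E[X_{n+1}^2 | F_n] = X_n^2 + 1). By OST (τ has finite mean in a bounded region), E[M_τ] = E[M_0] = X_0^2 − 0 = 26^2 = 676. Also E[M_τ] = E[X_τ^2] − E[τ]. The walk exits at 0 or 134, with P(hit 134 first) = 26/134, so E[X_τ^2] = 134^2 · 26/134 + 0 = 3484. Thus E[τ] = E[X_τ^2] − E[M_τ] = 3484 − 676 = 2808 = 26(134 − 26) = 2808.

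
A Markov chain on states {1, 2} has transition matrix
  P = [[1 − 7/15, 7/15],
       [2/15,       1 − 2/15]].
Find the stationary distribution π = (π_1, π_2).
π_1 = 2/9, π_2 = 7/9

Solve πP = π with π_1 + π_2 = 1. From πP = π: π_1 · (1 − 7/15) + π_2 · 2/15 = π_1 ⇒ π_2 · 2/15 = π_1 · 7/15 ⇒ π_2/π_1 = (7/15)/(2/15) = 7/2. Together with π_1 + π_2 = 1:
  π_1 = (2/15)/(7/15 + 2/15) = (2/15)/(3/5) = 2/9,
  π_2 = (7/15)/(7/15 + 2/15) = (7/15)/(3/5) = 7/9.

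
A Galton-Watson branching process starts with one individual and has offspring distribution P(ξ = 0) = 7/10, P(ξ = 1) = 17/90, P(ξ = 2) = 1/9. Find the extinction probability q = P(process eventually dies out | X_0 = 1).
q = 1

Mean offspring μ = 0·7/10 + 1·17/90 + 2·1/9 = 37/90 ≤ 1. For μ ≤ 1 with offspring not concentrated at 1, the Galton-Watson process goes extinct almost surely, so q = 1.
(Algebraic check: The pgf is f(s) = 7/10 + 17/90·s + 1/9·s². The extinction probability q is the smallest fixed point of f in [0, 1]. Setting s = f(s):
  1/9·s² + (17/90 − 1)·s + 7/10 = 0
  1/9·s² − (7/10 + 1/9)·s + 7/10 = 0
which factors as (s − 1)·(1/9·s − 7/10) = 0, giving roots s = 1 and s = (7/10)/(1/9) = 63/10. Since 63/10 ≥ 1, the smallest root in [0, 1] is s = 1.)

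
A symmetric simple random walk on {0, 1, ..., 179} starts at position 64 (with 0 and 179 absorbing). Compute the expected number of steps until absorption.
E[τ | X_0 = 64] = 7360

Let v_k = E[τ | X_0 = k]. Boundary: v_0 = v_179 = 0. Recurrence: v_k = 1 + (v_{k-1} + v_{k+1})/2 for 1 ≤ k ≤ 178. The particular solution to v_k − (v_{k-1} + v_{k+1})/2 = 1 is v_k = −k^2. Adding homogeneous solution A + B k and matching boundaries gives v_k = k (179 − k). Substituting k = 64: v_64 = 64 · 115 = 7360.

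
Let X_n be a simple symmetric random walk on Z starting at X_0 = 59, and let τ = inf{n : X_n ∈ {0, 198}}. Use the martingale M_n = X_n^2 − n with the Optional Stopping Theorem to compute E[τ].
E[τ] = 8201

M_n = X_n^2 − n is a martingale (since E[X_{n+1}^2 | F_n] = X_n^2 + 1). By OST (τ has finite mean in a bounded region), E[M_τ] = E[M_0] = X_0^2 − 0 = 59^2 = 3481. Also E[M_τ] = E[X_τ^2] − E[τ]. The walk exits at 0 or 198, with P(hit 198 first) = 59/198, so E[X_τ^2] = 198^2 · 59/198 + 0 = 11682. Thus E[τ] = E[X_τ^2] − E[M_τ] = 11682 − 3481 = 8201 = 59(198 − 59) = 8201.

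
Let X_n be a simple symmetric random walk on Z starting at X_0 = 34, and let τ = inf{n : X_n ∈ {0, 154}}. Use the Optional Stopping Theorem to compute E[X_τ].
E[X_τ] = 34

X_n is a martingale and τ is a bounded-mean stopping time (indeed τ is finite a.s. with bounded expectation since the walk is in a bounded region). By the OST, E[X_τ] = E[X_0] = 34. Equivalently: E[X_τ] = 154 · P(hit 154 first) + 0 · P(hit 0 first) = 154 · (34/154) = 34.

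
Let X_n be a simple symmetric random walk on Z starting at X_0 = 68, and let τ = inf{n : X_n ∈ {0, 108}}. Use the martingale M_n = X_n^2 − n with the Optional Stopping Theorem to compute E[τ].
E[τ] = 2720

M_n = X_n^2 − n is a martingale (since E[X_{n+1}^2 | F_n] = X_n^2 + 1). By OST (τ has finite mean in a bounded region), E[M_τ] = E[M_0] = X_0^2 − 0 = 68^2 = 4624. Also E[M_τ] = E[X_τ^2] − E[τ]. The walk exits at 0 or 108, with P(hit 108 first) = 68/108, so E[X_τ^2] = 108^2 · 68/108 + 0 = 7344. Thus E[τ] = E[X_τ^2] − E[M_τ] = 7344 − 4624 = 2720 = 68(108 − 68) = 2720.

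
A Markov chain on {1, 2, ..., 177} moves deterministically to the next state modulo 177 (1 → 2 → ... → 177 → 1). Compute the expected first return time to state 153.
E[T_153 | X_0 = 153] = 177

The chain cycles deterministically, so starting at state 153 it returns in exactly 177 steps. Equivalently, the stationary distribution is uniform π_j = 1/177 for every state j, so by Kac's formula E[T_153] = 1/π_153 = 177.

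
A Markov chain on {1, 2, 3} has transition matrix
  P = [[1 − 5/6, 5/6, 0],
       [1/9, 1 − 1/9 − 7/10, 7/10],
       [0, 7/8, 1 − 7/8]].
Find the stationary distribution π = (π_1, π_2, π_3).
π = (2/29, 15/29, 12/29)

This is a birth-death chain on three states, which satisfies detailed balance: π_1 · P_{12} = π_2 · P_{21} and π_2 · P_{23} = π_3 · P_{32}.
From π_1 · 5/6 = π_2 · 1/9: π_2/π_1 = (5/6)/(1/9) = 15/2.
From π_2 · 7/10 = π_3 · 7/8: π_3/π_2 = (7/10)/(7/8) = 4/5.
Take π_1 proportional to 1; then unnormalized π = (1, 15/2, 6). Normalize by dividing by the sum 29/2:
  π = (2/29, 15/29, 12/29).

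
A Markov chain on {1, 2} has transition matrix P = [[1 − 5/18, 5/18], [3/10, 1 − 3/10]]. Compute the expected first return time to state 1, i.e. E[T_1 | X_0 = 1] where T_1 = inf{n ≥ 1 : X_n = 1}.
E[T_1 | X_0 = 1] = 1/π_1 = 52/27

For an irreducible recurrent Markov chain with stationary distribution π, E[T_i | X_0 = i] = 1/π_i (Kac's formula). Here π_1 = (3/10)/(5/18 + 3/10) = (3/10)/(26/45) = 27/52, so E[T_1 | X_0 = 1] = 1/π_1 = (5/18 + 3/10)/(3/10) = (26/45)/(3/10) = 52/27.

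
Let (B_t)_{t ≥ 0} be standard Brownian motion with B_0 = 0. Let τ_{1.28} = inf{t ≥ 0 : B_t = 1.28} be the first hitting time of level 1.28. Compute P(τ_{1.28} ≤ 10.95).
P(τ_{1.28} ≤ 10.95) = 2(1 − Φ(1.28/√10.95)) = 2(1 − Φ(0.3868)) ≈ 0.6989

By the reflection principle for standard BM, P(τ_b ≤ t) = 2 · P(B_t ≥ b). Since B_t ~ N(0, t), P(B_t ≥ 1.28) = 1 − Φ(1.28/√t) = 1 − Φ(1.28/√10.95) = 1 − Φ(0.3868) ≈ 0.34945. Doubling: P(τ_{1.28} ≤ 10.95) ≈ 2 · 0.34945 = 0.69890 ≈ 0.6989.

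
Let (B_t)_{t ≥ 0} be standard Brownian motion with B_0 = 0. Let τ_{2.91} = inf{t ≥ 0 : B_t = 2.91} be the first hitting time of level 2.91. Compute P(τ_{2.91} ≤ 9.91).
P(τ_{2.91} ≤ 9.91) = 2(1 − Φ(2.91/√9.91)) = 2(1 − Φ(0.9244)) ≈ 0.3553

By the reflection principle for standard BM, P(τ_b ≤ t) = 2 · P(B_t ≥ b). Since B_t ~ N(0, t), P(B_t ≥ 2.91) = 1 − Φ(2.91/√t) = 1 − Φ(2.91/√9.91) = 1 − Φ(0.9244) ≈ 0.17764. Doubling: P(τ_{2.91} ≤ 9.91) ≈ 2 · 0.17764 = 0.35528 ≈ 0.3553.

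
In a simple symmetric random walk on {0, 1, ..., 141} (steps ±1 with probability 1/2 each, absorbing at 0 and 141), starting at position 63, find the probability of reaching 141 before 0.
P(hit 141 before 0) = 63/141 = 21/47

Let u_k = P(hit 141 before 0 | start at k). Then u_0 = 0, u_141 = 1, and u_k = u_{k-1}/2 + u_{k+1}/2 for 1 ≤ k ≤ 140. This harmonic recurrence is solved by u_k = k/141, giving u_63 = 63/141 = 21/47.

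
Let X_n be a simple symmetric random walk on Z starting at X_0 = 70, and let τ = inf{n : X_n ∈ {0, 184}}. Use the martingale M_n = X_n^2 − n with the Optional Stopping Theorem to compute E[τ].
E[τ] = 7980

M_n = X_n^2 − n is a martingale (since E[X_{n+1}^2 | F_n] = X_n^2 + 1). By OST (τ has finite mean in a bounded region), E[M_τ] = E[M_0] = X_0^2 − 0 = 70^2 = 4900. Also E[M_τ] = E[X_τ^2] − E[τ]. The walk exits at 0 or 184, with P(hit 184 first) = 70/184, so E[X_τ^2] = 184^2 · 70/184 + 0 = 12880. Thus E[τ] = E[X_τ^2] − E[M_τ] = 12880 − 4900 = 7980 = 70(184 − 70) = 7980.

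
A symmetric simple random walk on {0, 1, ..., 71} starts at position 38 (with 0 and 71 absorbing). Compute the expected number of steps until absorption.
E[τ | X_0 = 38] = 1254

Let v_k = E[τ | X_0 = k]. Boundary: v_0 = v_71 = 0. Recurrence: v_k = 1 + (v_{k-1} + v_{k+1})/2 for 1 ≤ k ≤ 70. The particular solution to v_k − (v_{k-1} + v_{k+1})/2 = 1 is v_k = −k^2. Adding homogeneous solution A + B k and matching boundaries gives v_k = k (71 − k). Substituting k = 38: v_38 = 38 · 33 = 1254.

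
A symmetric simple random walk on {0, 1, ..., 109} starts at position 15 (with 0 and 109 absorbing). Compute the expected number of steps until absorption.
E[τ | X_0 = 15] = 1410

Let v_k = E[τ | X_0 = k]. Boundary: v_0 = v_109 = 0. Recurrence: v_k = 1 + (v_{k-1} + v_{k+1})/2 for 1 ≤ k ≤ 108. The particular solution to v_k − (v_{k-1} + v_{k+1})/2 = 1 is v_k = −k^2. Adding homogeneous solution A + B k and matching boundaries gives v_k = k (109 − k). Substituting k = 15: v_15 = 15 · 94 = 1410.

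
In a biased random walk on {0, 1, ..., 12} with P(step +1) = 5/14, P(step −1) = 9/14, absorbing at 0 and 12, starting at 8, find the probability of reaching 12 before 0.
P(hit 12 before 0) = (1 − (9/5)^8) / (1 − (9/5)^12) = 4491250/47537971

Let u_k denote P(reach 12 before 0 | start at k). Boundary: u_0 = 0, u_12 = 1. Recurrence: u_k = 5/14·u_{k+1} + 9/14·u_{k-1} for 1 ≤ k ≤ 11. Try u_k = A + B·r^k with r = q/p = (9/14)/(5/14) = 9/5. Substitution satisfies the recurrence; boundary conditions give:
  u_k = (1 − r^k) / (1 − r^N) = (1 − (9/5)^8) / (1 − (9/5)^12) = 4491250/47537971.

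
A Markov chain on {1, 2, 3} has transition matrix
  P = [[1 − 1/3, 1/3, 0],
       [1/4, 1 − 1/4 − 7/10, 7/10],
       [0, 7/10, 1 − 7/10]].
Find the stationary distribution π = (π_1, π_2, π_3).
π = (3/11, 4/11, 4/11)

This is a birth-death chain on three states, which satisfies detailed balance: π_1 · P_{12} = π_2 · P_{21} and π_2 · P_{23} = π_3 · P_{32}.
From π_1 · 1/3 = π_2 · 1/4: π_2/π_1 = (1/3)/(1/4) = 4/3.
From π_2 · 7/10 = π_3 · 7/10: π_3/π_2 = (7/10)/(7/10) = 1.
Take π_1 proportional to 1; then unnormalized π = (1, 4/3, 4/3). Normalize by dividing by the sum 11/3:
  π = (3/11, 4/11, 4/11).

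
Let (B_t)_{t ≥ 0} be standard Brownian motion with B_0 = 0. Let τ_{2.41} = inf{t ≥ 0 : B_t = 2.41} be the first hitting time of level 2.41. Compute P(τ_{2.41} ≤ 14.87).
P(τ_{2.41} ≤ 14.87) = 2(1 − Φ(2.41/√14.87)) = 2(1 − Φ(0.6250)) ≈ 0.5320

By the reflection principle for standard BM, P(τ_b ≤ t) = 2 · P(B_t ≥ b). Since B_t ~ N(0, t), P(B_t ≥ 2.41) = 1 − Φ(2.41/√t) = 1 − Φ(2.41/√14.87) = 1 − Φ(0.6250) ≈ 0.26599. Doubling: P(τ_{2.41} ≤ 14.87) ≈ 2 · 0.26599 = 0.53198 ≈ 0.5320.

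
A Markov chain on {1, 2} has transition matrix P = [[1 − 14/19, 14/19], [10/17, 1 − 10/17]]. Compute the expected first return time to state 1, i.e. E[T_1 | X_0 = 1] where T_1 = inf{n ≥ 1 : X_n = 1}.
E[T_1 | X_0 = 1] = 1/π_1 = 214/95

For an irreducible recurrent Markov chain with stationary distribution π, E[T_i | X_0 = i] = 1/π_i (Kac's formula). Here π_1 = (10/17)/(14/19 + 10/17) = (10/17)/(428/323) = 95/214, so E[T_1 | X_0 = 1] = 1/π_1 = (14/19 + 10/17)/(10/17) = (428/323)/(10/17) = 214/95.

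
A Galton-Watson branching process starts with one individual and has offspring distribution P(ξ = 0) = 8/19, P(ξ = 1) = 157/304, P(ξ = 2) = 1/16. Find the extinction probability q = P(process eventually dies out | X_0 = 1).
q = 1

Mean offspring μ = 0·8/19 + 1·157/304 + 2·1/16 = 195/304 ≤ 1. For μ ≤ 1 with offspring not concentrated at 1, the Galton-Watson process goes extinct almost surely, so q = 1.
(Algebraic check: The pgf is f(s) = 8/19 + 157/304·s + 1/16·s². The extinction probability q is the smallest fixed point of f in [0, 1]. Setting s = f(s):
  1/16·s² + (157/304 − 1)·s + 8/19 = 0
  1/16·s² − (8/19 + 1/16)·s + 8/19 = 0
which factors as (s − 1)·(1/16·s − 8/19) = 0, giving roots s = 1 and s = (8/19)/(1/16) = 128/19. Since 128/19 ≥ 1, the smallest root in [0, 1] is s = 1.)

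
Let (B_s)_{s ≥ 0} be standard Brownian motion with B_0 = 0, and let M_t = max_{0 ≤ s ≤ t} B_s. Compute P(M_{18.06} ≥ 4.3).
P(M_{18.06} ≥ 4.3) = 2·P(B_{18.06} ≥ 4.3) = 2(1 − Φ(4.3/√18.06)) ≈ 0.3116

By the reflection principle for Brownian motion, P(M_t ≥ a) = 2 · P(B_t ≥ a) for a ≥ 0. Since B_t ~ N(0, t), P(B_t ≥ 4.3) = 1 − Φ(4.3/√t) = 1 − Φ(4.3/√18.06) = 1 − Φ(1.0118). So
  P(M_{18.06} ≥ 4.3) = 2(1 − Φ(1.0118)) ≈ 0.3116.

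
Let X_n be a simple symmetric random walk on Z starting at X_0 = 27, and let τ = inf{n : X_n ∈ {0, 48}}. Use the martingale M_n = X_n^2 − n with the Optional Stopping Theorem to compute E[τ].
E[τ] = 567

M_n = X_n^2 − n is a martingale (since E[X_{n+1}^2 | F_n] = X_n^2 + 1). By OST (τ has finite mean in a bounded region), E[M_τ] = E[M_0] = X_0^2 − 0 = 27^2 = 729. Also E[M_τ] = E[X_τ^2] − E[τ]. The walk exits at 0 or 48, with P(hit 48 first) = 27/48, so E[X_τ^2] = 48^2 · 27/48 + 0 = 1296. Thus E[τ] = E[X_τ^2] − E[M_τ] = 1296 − 729 = 567 = 27(48 − 27) = 567.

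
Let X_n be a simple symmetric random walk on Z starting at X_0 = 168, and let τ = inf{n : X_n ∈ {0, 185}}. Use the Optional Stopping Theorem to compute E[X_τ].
E[X_τ] = 168

X_n is a martingale and τ is a bounded-mean stopping time (indeed τ is finite a.s. with bounded expectation since the walk is in a bounded region). By the OST, E[X_τ] = E[X_0] = 168. Equivalently: E[X_τ] = 185 · P(hit 185 first) + 0 · P(hit 0 first) = 185 · (168/185) = 168.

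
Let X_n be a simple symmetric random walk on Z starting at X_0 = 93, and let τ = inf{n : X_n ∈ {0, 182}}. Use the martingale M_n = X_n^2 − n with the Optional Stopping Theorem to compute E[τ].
E[τ] = 8277

M_n = X_n^2 − n is a martingale (since E[X_{n+1}^2 | F_n] = X_n^2 + 1). By OST (τ has finite mean in a bounded region), E[M_τ] = E[M_0] = X_0^2 − 0 = 93^2 = 8649. Also E[M_τ] = E[X_τ^2] − E[τ]. The walk exits at 0 or 182, with P(hit 182 first) = 93/182, so E[X_τ^2] = 182^2 · 93/182 + 0 = 16926. Thus E[τ] = E[X_τ^2] − E[M_τ] = 16926 − 8649 = 8277 = 93(182 − 93) = 8277.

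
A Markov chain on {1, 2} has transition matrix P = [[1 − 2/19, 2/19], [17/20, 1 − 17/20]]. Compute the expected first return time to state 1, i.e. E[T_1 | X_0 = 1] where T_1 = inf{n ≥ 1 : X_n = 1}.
E[T_1 | X_0 = 1] = 1/π_1 = 363/323

For an irreducible recurrent Markov chain with stationary distribution π, E[T_i | X_0 = i] = 1/π_i (Kac's formula). Here π_1 = (17/20)/(2/19 + 17/20) = (17/20)/(363/380) = 323/363, so E[T_1 | X_0 = 1] = 1/π_1 = (2/19 + 17/20)/(17/20) = (363/380)/(17/20) = 363/323.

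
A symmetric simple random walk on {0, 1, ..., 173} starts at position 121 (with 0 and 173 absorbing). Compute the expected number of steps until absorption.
E[τ | X_0 = 121] = 6292

Let v_k = E[τ | X_0 = k]. Boundary: v_0 = v_173 = 0. Recurrence: v_k = 1 + (v_{k-1} + v_{k+1})/2 for 1 ≤ k ≤ 172. The particular solution to v_k − (v_{k-1} + v_{k+1})/2 = 1 is v_k = −k^2. Adding homogeneous solution A + B k and matching boundaries gives v_k = k (173 − k). Substituting k = 121: v_121 = 121 · 52 = 6292.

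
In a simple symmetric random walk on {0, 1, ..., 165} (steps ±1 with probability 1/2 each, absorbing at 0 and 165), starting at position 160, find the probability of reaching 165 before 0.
P(hit 165 before 0) = 160/165 = 32/33

Let u_k = P(hit 165 before 0 | start at k). Then u_0 = 0, u_165 = 1, and u_k = u_{k-1}/2 + u_{k+1}/2 for 1 ≤ k ≤ 164. This harmonic recurrence is solved by u_k = k/165, giving u_160 = 160/165 = 32/33.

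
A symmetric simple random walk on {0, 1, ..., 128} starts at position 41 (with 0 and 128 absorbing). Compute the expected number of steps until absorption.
E[τ | X_0 = 41] = 3567

Let v_k = E[τ | X_0 = k]. Boundary: v_0 = v_128 = 0. Recurrence: v_k = 1 + (v_{k-1} + v_{k+1})/2 for 1 ≤ k ≤ 127. The particular solution to v_k − (v_{k-1} + v_{k+1})/2 = 1 is v_k = −k^2. Adding homogeneous solution A + B k and matching boundaries gives v_k = k (128 − k). Substituting k = 41: v_41 = 41 · 87 = 3567.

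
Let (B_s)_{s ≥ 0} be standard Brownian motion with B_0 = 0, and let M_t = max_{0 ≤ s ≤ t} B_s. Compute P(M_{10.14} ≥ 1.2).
P(M_{10.14} ≥ 1.2) = 2·P(B_{10.14} ≥ 1.2) = 2(1 − Φ(1.2/√10.14)) ≈ 0.7063

By the reflection principle for Brownian motion, P(M_t ≥ a) = 2 · P(B_t ≥ a) for a ≥ 0. Since B_t ~ N(0, t), P(B_t ≥ 1.2) = 1 − Φ(1.2/√t) = 1 − Φ(1.2/√10.14) = 1 − Φ(0.3768). So
  P(M_{10.14} ≥ 1.2) = 2(1 − Φ(0.3768)) ≈ 0.7063.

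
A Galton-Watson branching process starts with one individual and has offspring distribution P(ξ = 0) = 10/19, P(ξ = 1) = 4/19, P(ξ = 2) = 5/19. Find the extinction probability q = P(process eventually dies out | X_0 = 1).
q = 1

Mean offspring μ = 0·10/19 + 1·4/19 + 2·5/19 = 14/19 ≤ 1. For μ ≤ 1 with offspring not concentrated at 1, the Galton-Watson process goes extinct almost surely, so q = 1.
(Algebraic check: The pgf is f(s) = 10/19 + 4/19·s + 5/19·s². The extinction probability q is the smallest fixed point of f in [0, 1]. Setting s = f(s):
  5/19·s² + (4/19 − 1)·s + 10/19 = 0
  5/19·s² − (10/19 + 5/19)·s + 10/19 = 0
which factors as (s − 1)·(5/19·s − 10/19) = 0, giving roots s = 1 and s = (10/19)/(5/19) = 2. Since 2 ≥ 1, the smallest root in [0, 1] is s = 1.)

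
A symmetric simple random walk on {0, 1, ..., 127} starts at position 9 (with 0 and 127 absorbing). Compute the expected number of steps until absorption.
E[τ | X_0 = 9] = 1062

Let v_k = E[τ | X_0 = k]. Boundary: v_0 = v_127 = 0. Recurrence: v_k = 1 + (v_{k-1} + v_{k+1})/2 for 1 ≤ k ≤ 126. The particular solution to v_k − (v_{k-1} + v_{k+1})/2 = 1 is v_k = −k^2. Adding homogeneous solution A + B k and matching boundaries gives v_k = k (127 − k). Substituting k = 9: v_9 = 9 · 118 = 1062.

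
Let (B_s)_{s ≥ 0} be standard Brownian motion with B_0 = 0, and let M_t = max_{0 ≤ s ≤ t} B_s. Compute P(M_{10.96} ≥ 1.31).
P(M_{10.96} ≥ 1.31) = 2·P(B_{10.96} ≥ 1.31) = 2(1 − Φ(1.31/√10.96)) ≈ 0.6923

By the reflection principle for Brownian motion, P(M_t ≥ a) = 2 · P(B_t ≥ a) for a ≥ 0. Since B_t ~ N(0, t), P(B_t ≥ 1.31) = 1 − Φ(1.31/√t) = 1 − Φ(1.31/√10.96) = 1 − Φ(0.3957). So
  P(M_{10.96} ≥ 1.31) = 2(1 − Φ(0.3957)) ≈ 0.6923.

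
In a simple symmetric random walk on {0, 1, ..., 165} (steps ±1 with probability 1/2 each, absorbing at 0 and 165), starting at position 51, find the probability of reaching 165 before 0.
P(hit 165 before 0) = 51/165 = 17/55

Let u_k = P(hit 165 before 0 | start at k). Then u_0 = 0, u_165 = 1, and u_k = u_{k-1}/2 + u_{k+1}/2 for 1 ≤ k ≤ 164. This harmonic recurrence is solved by u_k = k/165, giving u_51 = 51/165 = 17/55.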